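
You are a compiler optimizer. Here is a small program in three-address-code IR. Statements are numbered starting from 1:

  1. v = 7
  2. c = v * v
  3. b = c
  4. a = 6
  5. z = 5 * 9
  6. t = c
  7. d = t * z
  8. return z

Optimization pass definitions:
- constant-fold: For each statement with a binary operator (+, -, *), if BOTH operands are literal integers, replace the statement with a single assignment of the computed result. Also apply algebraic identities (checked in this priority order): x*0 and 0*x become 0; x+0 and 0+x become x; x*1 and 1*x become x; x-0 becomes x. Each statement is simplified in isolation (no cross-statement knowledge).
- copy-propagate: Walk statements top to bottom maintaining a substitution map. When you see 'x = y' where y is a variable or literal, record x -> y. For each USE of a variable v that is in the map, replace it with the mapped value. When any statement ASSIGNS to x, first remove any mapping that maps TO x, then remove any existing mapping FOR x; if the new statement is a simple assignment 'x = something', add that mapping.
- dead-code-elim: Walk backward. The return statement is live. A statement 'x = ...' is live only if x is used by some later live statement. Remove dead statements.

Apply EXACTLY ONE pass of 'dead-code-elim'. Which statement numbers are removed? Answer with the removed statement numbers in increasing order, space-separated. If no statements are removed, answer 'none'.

Answer: 1 2 3 4 6 7

Derivation:
Backward liveness scan:
Stmt 1 'v = 7': DEAD (v not in live set [])
Stmt 2 'c = v * v': DEAD (c not in live set [])
Stmt 3 'b = c': DEAD (b not in live set [])
Stmt 4 'a = 6': DEAD (a not in live set [])
Stmt 5 'z = 5 * 9': KEEP (z is live); live-in = []
Stmt 6 't = c': DEAD (t not in live set ['z'])
Stmt 7 'd = t * z': DEAD (d not in live set ['z'])
Stmt 8 'return z': KEEP (return); live-in = ['z']
Removed statement numbers: [1, 2, 3, 4, 6, 7]
Surviving IR:
  z = 5 * 9
  return z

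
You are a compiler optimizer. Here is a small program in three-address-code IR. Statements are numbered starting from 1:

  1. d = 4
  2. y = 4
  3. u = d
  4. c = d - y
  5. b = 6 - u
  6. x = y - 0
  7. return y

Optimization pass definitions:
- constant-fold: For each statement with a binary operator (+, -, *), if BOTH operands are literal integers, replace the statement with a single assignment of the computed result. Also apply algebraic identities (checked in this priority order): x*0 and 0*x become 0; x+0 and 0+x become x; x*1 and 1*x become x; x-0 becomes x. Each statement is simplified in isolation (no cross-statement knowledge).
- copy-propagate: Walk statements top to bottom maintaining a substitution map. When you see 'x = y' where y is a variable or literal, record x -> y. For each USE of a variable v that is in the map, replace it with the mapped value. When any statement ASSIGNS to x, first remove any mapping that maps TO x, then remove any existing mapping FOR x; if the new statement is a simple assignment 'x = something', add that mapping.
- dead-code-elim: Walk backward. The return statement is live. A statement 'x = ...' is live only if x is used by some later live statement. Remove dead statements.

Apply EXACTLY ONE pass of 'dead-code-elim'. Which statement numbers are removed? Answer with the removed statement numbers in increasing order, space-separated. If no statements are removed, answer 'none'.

Answer: 1 3 4 5 6

Derivation:
Backward liveness scan:
Stmt 1 'd = 4': DEAD (d not in live set [])
Stmt 2 'y = 4': KEEP (y is live); live-in = []
Stmt 3 'u = d': DEAD (u not in live set ['y'])
Stmt 4 'c = d - y': DEAD (c not in live set ['y'])
Stmt 5 'b = 6 - u': DEAD (b not in live set ['y'])
Stmt 6 'x = y - 0': DEAD (x not in live set ['y'])
Stmt 7 'return y': KEEP (return); live-in = ['y']
Removed statement numbers: [1, 3, 4, 5, 6]
Surviving IR:
  y = 4
  return y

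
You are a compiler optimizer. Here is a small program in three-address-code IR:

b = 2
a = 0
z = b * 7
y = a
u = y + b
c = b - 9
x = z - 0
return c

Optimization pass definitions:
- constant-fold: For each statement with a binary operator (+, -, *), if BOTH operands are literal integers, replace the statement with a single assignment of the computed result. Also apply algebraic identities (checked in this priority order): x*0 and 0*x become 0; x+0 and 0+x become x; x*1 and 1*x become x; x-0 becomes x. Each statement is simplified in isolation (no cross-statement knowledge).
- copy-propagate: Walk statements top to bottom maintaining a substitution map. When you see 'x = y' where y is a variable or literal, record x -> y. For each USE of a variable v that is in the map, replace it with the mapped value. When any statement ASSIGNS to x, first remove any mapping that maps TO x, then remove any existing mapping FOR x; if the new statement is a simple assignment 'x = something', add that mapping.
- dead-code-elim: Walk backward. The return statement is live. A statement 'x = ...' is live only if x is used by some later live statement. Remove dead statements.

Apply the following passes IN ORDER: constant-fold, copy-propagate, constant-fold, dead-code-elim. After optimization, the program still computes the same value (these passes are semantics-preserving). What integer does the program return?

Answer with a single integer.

Answer: -7

Derivation:
Initial IR:
  b = 2
  a = 0
  z = b * 7
  y = a
  u = y + b
  c = b - 9
  x = z - 0
  return c
After constant-fold (8 stmts):
  b = 2
  a = 0
  z = b * 7
  y = a
  u = y + b
  c = b - 9
  x = z
  return c
After copy-propagate (8 stmts):
  b = 2
  a = 0
  z = 2 * 7
  y = 0
  u = 0 + 2
  c = 2 - 9
  x = z
  return c
After constant-fold (8 stmts):
  b = 2
  a = 0
  z = 14
  y = 0
  u = 2
  c = -7
  x = z
  return c
After dead-code-elim (2 stmts):
  c = -7
  return c
Evaluate:
  b = 2  =>  b = 2
  a = 0  =>  a = 0
  z = b * 7  =>  z = 14
  y = a  =>  y = 0
  u = y + b  =>  u = 2
  c = b - 9  =>  c = -7
  x = z - 0  =>  x = 14
  return c = -7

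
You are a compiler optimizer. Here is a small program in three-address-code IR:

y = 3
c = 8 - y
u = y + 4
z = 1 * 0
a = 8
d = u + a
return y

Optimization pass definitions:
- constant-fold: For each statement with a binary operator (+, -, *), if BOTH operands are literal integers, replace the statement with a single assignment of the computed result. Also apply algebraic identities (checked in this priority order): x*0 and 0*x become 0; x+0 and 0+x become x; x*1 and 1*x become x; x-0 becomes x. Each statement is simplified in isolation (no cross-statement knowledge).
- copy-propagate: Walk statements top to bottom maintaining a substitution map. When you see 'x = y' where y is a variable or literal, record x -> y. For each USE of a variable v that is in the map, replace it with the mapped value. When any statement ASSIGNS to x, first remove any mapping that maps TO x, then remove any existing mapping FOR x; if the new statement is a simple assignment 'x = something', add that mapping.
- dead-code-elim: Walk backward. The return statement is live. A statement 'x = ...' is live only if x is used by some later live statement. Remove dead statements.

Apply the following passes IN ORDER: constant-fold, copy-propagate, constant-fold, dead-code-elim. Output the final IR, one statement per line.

Initial IR:
  y = 3
  c = 8 - y
  u = y + 4
  z = 1 * 0
  a = 8
  d = u + a
  return y
After constant-fold (7 stmts):
  y = 3
  c = 8 - y
  u = y + 4
  z = 0
  a = 8
  d = u + a
  return y
After copy-propagate (7 stmts):
  y = 3
  c = 8 - 3
  u = 3 + 4
  z = 0
  a = 8
  d = u + 8
  return 3
After constant-fold (7 stmts):
  y = 3
  c = 5
  u = 7
  z = 0
  a = 8
  d = u + 8
  return 3
After dead-code-elim (1 stmts):
  return 3

Answer: return 3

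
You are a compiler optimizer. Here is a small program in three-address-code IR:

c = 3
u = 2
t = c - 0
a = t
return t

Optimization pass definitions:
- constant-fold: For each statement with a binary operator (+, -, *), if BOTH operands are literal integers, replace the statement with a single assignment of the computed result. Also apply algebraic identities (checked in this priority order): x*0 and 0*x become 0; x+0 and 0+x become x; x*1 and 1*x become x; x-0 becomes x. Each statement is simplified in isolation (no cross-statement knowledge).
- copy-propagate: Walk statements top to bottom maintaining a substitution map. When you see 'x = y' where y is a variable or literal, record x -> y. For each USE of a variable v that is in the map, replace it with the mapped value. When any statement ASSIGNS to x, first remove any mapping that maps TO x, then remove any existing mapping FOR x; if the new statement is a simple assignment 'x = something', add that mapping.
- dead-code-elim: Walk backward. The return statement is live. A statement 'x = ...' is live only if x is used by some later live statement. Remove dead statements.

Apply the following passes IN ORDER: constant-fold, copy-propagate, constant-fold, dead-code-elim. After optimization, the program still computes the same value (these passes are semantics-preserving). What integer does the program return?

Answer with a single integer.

Initial IR:
  c = 3
  u = 2
  t = c - 0
  a = t
  return t
After constant-fold (5 stmts):
  c = 3
  u = 2
  t = c
  a = t
  return t
After copy-propagate (5 stmts):
  c = 3
  u = 2
  t = 3
  a = 3
  return 3
After constant-fold (5 stmts):
  c = 3
  u = 2
  t = 3
  a = 3
  return 3
After dead-code-elim (1 stmts):
  return 3
Evaluate:
  c = 3  =>  c = 3
  u = 2  =>  u = 2
  t = c - 0  =>  t = 3
  a = t  =>  a = 3
  return t = 3

Answer: 3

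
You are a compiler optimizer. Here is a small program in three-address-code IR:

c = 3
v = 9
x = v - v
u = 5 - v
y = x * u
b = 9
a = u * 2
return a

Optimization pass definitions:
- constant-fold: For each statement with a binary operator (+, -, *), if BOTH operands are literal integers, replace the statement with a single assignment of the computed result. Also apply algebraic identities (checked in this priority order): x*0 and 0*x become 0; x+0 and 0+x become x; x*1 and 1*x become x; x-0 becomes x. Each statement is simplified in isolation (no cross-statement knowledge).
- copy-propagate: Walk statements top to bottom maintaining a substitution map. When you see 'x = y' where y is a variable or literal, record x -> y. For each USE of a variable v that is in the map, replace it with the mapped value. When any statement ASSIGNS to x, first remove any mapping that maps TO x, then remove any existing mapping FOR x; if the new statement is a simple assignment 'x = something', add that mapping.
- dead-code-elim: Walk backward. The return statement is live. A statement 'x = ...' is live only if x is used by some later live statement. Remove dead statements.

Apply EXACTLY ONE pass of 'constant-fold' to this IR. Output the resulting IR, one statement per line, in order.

Answer: c = 3
v = 9
x = v - v
u = 5 - v
y = x * u
b = 9
a = u * 2
return a

Derivation:
Applying constant-fold statement-by-statement:
  [1] c = 3  (unchanged)
  [2] v = 9  (unchanged)
  [3] x = v - v  (unchanged)
  [4] u = 5 - v  (unchanged)
  [5] y = x * u  (unchanged)
  [6] b = 9  (unchanged)
  [7] a = u * 2  (unchanged)
  [8] return a  (unchanged)
Result (8 stmts):
  c = 3
  v = 9
  x = v - v
  u = 5 - v
  y = x * u
  b = 9
  a = u * 2
  return a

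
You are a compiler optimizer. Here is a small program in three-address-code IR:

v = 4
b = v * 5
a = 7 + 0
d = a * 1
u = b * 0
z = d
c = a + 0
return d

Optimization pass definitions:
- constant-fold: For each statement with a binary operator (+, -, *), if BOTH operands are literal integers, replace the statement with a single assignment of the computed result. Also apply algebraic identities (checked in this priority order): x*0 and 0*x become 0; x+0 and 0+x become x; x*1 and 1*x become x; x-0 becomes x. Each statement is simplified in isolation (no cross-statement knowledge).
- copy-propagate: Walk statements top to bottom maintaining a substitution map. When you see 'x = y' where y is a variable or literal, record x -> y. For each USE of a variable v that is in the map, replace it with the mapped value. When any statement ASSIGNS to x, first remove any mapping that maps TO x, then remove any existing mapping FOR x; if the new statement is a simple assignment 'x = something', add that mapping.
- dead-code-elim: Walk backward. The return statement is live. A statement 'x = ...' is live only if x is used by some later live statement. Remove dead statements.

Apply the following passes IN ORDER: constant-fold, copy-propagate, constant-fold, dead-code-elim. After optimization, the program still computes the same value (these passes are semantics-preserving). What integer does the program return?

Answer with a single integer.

Initial IR:
  v = 4
  b = v * 5
  a = 7 + 0
  d = a * 1
  u = b * 0
  z = d
  c = a + 0
  return d
After constant-fold (8 stmts):
  v = 4
  b = v * 5
  a = 7
  d = a
  u = 0
  z = d
  c = a
  return d
After copy-propagate (8 stmts):
  v = 4
  b = 4 * 5
  a = 7
  d = 7
  u = 0
  z = 7
  c = 7
  return 7
After constant-fold (8 stmts):
  v = 4
  b = 20
  a = 7
  d = 7
  u = 0
  z = 7
  c = 7
  return 7
After dead-code-elim (1 stmts):
  return 7
Evaluate:
  v = 4  =>  v = 4
  b = v * 5  =>  b = 20
  a = 7 + 0  =>  a = 7
  d = a * 1  =>  d = 7
  u = b * 0  =>  u = 0
  z = d  =>  z = 7
  c = a + 0  =>  c = 7
  return d = 7

Answer: 7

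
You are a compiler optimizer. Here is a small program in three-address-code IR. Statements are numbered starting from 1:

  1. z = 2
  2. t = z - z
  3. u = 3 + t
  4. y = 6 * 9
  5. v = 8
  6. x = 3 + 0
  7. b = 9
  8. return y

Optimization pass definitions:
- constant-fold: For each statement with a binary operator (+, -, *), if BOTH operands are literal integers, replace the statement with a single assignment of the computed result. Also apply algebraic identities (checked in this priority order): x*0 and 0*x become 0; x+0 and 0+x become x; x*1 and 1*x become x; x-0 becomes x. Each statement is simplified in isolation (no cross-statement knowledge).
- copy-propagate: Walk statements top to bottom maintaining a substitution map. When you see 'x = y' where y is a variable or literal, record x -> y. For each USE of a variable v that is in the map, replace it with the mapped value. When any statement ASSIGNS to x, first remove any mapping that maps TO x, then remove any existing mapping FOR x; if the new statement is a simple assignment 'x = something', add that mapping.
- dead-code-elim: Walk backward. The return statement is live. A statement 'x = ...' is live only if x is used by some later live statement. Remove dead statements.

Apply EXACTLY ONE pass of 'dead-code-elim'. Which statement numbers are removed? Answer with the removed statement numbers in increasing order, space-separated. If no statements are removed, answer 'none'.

Backward liveness scan:
Stmt 1 'z = 2': DEAD (z not in live set [])
Stmt 2 't = z - z': DEAD (t not in live set [])
Stmt 3 'u = 3 + t': DEAD (u not in live set [])
Stmt 4 'y = 6 * 9': KEEP (y is live); live-in = []
Stmt 5 'v = 8': DEAD (v not in live set ['y'])
Stmt 6 'x = 3 + 0': DEAD (x not in live set ['y'])
Stmt 7 'b = 9': DEAD (b not in live set ['y'])
Stmt 8 'return y': KEEP (return); live-in = ['y']
Removed statement numbers: [1, 2, 3, 5, 6, 7]
Surviving IR:
  y = 6 * 9
  return y

Answer: 1 2 3 5 6 7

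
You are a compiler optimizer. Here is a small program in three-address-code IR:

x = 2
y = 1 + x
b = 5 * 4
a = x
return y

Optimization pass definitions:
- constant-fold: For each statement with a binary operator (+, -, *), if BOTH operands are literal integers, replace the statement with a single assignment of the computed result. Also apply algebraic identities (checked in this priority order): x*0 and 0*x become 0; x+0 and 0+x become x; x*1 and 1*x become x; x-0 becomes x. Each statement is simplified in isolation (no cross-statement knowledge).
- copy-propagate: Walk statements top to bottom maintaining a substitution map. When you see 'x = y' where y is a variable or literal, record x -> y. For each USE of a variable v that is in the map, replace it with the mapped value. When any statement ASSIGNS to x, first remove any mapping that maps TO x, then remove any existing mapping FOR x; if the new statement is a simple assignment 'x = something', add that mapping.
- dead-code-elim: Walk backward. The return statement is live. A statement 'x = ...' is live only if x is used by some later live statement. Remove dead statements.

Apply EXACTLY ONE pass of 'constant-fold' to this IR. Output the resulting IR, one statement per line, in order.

Applying constant-fold statement-by-statement:
  [1] x = 2  (unchanged)
  [2] y = 1 + x  (unchanged)
  [3] b = 5 * 4  -> b = 20
  [4] a = x  (unchanged)
  [5] return y  (unchanged)
Result (5 stmts):
  x = 2
  y = 1 + x
  b = 20
  a = x
  return y

Answer: x = 2
y = 1 + x
b = 20
a = x
return y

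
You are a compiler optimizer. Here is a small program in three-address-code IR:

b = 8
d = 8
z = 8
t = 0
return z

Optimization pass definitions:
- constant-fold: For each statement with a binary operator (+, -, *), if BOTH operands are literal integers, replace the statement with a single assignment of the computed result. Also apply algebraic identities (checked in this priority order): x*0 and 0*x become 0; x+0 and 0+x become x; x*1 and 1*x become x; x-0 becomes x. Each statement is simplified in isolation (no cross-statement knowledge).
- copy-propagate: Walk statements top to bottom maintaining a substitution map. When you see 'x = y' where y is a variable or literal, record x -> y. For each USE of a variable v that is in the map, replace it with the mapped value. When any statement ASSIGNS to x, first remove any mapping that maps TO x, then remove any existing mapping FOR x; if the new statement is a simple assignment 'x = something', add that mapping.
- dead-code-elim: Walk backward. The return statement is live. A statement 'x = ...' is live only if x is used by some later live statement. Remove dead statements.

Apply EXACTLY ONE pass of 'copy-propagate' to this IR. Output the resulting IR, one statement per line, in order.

Answer: b = 8
d = 8
z = 8
t = 0
return 8

Derivation:
Applying copy-propagate statement-by-statement:
  [1] b = 8  (unchanged)
  [2] d = 8  (unchanged)
  [3] z = 8  (unchanged)
  [4] t = 0  (unchanged)
  [5] return z  -> return 8
Result (5 stmts):
  b = 8
  d = 8
  z = 8
  t = 0
  return 8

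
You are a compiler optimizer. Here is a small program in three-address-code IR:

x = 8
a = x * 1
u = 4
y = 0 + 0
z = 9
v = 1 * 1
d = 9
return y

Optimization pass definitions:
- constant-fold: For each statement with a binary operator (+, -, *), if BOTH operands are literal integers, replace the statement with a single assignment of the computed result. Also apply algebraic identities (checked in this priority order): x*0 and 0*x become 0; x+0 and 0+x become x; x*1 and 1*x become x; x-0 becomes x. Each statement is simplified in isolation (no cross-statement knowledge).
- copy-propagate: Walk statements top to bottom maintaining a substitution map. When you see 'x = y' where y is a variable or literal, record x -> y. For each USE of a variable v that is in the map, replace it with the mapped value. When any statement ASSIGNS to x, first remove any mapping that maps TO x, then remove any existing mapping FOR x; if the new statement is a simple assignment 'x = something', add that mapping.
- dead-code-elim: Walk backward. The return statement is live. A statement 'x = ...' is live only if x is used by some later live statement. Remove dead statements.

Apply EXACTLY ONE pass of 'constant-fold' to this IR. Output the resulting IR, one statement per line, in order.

Applying constant-fold statement-by-statement:
  [1] x = 8  (unchanged)
  [2] a = x * 1  -> a = x
  [3] u = 4  (unchanged)
  [4] y = 0 + 0  -> y = 0
  [5] z = 9  (unchanged)
  [6] v = 1 * 1  -> v = 1
  [7] d = 9  (unchanged)
  [8] return y  (unchanged)
Result (8 stmts):
  x = 8
  a = x
  u = 4
  y = 0
  z = 9
  v = 1
  d = 9
  return y

Answer: x = 8
a = x
u = 4
y = 0
z = 9
v = 1
d = 9
return y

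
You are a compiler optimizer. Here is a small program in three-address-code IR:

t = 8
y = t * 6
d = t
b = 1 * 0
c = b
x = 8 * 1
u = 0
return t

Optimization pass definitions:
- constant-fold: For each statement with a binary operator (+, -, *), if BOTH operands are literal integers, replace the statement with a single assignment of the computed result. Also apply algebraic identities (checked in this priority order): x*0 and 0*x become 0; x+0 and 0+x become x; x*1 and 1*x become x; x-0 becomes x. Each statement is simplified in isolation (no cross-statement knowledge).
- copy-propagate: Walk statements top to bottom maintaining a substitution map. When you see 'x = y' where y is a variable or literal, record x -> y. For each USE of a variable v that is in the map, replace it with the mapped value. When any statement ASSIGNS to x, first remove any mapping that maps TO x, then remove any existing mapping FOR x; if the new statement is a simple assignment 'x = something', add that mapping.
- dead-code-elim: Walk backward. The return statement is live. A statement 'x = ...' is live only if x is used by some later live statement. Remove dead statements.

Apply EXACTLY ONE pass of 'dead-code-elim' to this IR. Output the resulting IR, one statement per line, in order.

Applying dead-code-elim statement-by-statement:
  [8] return t  -> KEEP (return); live=['t']
  [7] u = 0  -> DEAD (u not live)
  [6] x = 8 * 1  -> DEAD (x not live)
  [5] c = b  -> DEAD (c not live)
  [4] b = 1 * 0  -> DEAD (b not live)
  [3] d = t  -> DEAD (d not live)
  [2] y = t * 6  -> DEAD (y not live)
  [1] t = 8  -> KEEP; live=[]
Result (2 stmts):
  t = 8
  return t

Answer: t = 8
return t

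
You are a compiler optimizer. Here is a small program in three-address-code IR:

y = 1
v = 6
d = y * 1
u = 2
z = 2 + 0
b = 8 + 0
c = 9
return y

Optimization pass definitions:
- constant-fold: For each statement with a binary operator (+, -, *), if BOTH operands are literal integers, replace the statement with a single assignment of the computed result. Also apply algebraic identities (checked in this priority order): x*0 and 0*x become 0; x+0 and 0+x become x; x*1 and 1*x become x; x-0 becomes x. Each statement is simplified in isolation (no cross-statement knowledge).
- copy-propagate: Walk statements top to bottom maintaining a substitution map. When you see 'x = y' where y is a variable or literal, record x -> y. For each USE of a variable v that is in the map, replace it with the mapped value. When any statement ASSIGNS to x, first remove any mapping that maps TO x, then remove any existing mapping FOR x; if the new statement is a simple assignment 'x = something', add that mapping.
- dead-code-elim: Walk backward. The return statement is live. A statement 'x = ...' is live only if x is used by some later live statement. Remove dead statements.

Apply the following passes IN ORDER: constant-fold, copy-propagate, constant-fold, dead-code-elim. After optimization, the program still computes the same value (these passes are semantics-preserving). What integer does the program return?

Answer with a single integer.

Answer: 1

Derivation:
Initial IR:
  y = 1
  v = 6
  d = y * 1
  u = 2
  z = 2 + 0
  b = 8 + 0
  c = 9
  return y
After constant-fold (8 stmts):
  y = 1
  v = 6
  d = y
  u = 2
  z = 2
  b = 8
  c = 9
  return y
After copy-propagate (8 stmts):
  y = 1
  v = 6
  d = 1
  u = 2
  z = 2
  b = 8
  c = 9
  return 1
After constant-fold (8 stmts):
  y = 1
  v = 6
  d = 1
  u = 2
  z = 2
  b = 8
  c = 9
  return 1
After dead-code-elim (1 stmts):
  return 1
Evaluate:
  y = 1  =>  y = 1
  v = 6  =>  v = 6
  d = y * 1  =>  d = 1
  u = 2  =>  u = 2
  z = 2 + 0  =>  z = 2
  b = 8 + 0  =>  b = 8
  c = 9  =>  c = 9
  return y = 1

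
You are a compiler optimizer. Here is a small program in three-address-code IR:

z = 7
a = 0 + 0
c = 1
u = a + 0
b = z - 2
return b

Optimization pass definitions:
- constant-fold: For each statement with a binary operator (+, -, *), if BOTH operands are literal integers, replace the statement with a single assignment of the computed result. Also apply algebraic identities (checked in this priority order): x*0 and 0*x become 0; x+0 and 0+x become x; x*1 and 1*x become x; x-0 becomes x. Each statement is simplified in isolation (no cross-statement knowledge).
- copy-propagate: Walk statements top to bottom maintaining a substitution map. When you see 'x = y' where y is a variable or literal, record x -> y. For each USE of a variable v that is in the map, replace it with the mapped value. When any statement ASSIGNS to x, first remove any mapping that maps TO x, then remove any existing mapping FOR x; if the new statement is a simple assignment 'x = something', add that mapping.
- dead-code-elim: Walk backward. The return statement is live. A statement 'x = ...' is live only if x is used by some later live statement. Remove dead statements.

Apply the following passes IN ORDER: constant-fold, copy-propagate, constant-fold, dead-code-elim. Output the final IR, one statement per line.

Initial IR:
  z = 7
  a = 0 + 0
  c = 1
  u = a + 0
  b = z - 2
  return b
After constant-fold (6 stmts):
  z = 7
  a = 0
  c = 1
  u = a
  b = z - 2
  return b
After copy-propagate (6 stmts):
  z = 7
  a = 0
  c = 1
  u = 0
  b = 7 - 2
  return b
After constant-fold (6 stmts):
  z = 7
  a = 0
  c = 1
  u = 0
  b = 5
  return b
After dead-code-elim (2 stmts):
  b = 5
  return b

Answer: b = 5
return b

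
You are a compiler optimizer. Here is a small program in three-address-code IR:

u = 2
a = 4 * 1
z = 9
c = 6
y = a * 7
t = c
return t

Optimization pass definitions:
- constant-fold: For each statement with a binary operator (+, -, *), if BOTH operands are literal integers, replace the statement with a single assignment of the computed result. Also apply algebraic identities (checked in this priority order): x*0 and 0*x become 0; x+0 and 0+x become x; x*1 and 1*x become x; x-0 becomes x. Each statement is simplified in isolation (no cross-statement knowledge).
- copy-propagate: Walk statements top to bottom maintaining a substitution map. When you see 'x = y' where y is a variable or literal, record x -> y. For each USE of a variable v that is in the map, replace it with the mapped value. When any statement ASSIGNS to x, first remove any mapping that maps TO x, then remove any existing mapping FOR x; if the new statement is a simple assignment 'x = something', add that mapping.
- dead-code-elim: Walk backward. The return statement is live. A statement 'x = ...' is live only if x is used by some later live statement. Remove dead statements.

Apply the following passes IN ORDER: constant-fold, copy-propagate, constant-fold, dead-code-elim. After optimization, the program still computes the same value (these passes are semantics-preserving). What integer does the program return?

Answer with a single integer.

Initial IR:
  u = 2
  a = 4 * 1
  z = 9
  c = 6
  y = a * 7
  t = c
  return t
After constant-fold (7 stmts):
  u = 2
  a = 4
  z = 9
  c = 6
  y = a * 7
  t = c
  return t
After copy-propagate (7 stmts):
  u = 2
  a = 4
  z = 9
  c = 6
  y = 4 * 7
  t = 6
  return 6
After constant-fold (7 stmts):
  u = 2
  a = 4
  z = 9
  c = 6
  y = 28
  t = 6
  return 6
After dead-code-elim (1 stmts):
  return 6
Evaluate:
  u = 2  =>  u = 2
  a = 4 * 1  =>  a = 4
  z = 9  =>  z = 9
  c = 6  =>  c = 6
  y = a * 7  =>  y = 28
  t = c  =>  t = 6
  return t = 6

Answer: 6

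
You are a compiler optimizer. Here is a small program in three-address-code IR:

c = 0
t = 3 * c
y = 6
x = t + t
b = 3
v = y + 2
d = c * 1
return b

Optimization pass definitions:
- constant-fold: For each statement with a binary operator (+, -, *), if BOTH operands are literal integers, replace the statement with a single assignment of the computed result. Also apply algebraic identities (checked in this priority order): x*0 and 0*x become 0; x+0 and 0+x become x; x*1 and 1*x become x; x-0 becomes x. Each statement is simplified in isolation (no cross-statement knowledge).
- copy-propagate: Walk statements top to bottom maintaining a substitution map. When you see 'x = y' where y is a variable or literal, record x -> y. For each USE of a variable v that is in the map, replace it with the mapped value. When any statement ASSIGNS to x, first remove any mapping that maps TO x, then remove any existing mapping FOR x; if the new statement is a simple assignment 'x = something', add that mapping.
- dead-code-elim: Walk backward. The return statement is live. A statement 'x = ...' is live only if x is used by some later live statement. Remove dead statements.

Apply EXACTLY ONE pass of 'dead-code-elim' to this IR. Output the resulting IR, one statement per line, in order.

Applying dead-code-elim statement-by-statement:
  [8] return b  -> KEEP (return); live=['b']
  [7] d = c * 1  -> DEAD (d not live)
  [6] v = y + 2  -> DEAD (v not live)
  [5] b = 3  -> KEEP; live=[]
  [4] x = t + t  -> DEAD (x not live)
  [3] y = 6  -> DEAD (y not live)
  [2] t = 3 * c  -> DEAD (t not live)
  [1] c = 0  -> DEAD (c not live)
Result (2 stmts):
  b = 3
  return b

Answer: b = 3
return b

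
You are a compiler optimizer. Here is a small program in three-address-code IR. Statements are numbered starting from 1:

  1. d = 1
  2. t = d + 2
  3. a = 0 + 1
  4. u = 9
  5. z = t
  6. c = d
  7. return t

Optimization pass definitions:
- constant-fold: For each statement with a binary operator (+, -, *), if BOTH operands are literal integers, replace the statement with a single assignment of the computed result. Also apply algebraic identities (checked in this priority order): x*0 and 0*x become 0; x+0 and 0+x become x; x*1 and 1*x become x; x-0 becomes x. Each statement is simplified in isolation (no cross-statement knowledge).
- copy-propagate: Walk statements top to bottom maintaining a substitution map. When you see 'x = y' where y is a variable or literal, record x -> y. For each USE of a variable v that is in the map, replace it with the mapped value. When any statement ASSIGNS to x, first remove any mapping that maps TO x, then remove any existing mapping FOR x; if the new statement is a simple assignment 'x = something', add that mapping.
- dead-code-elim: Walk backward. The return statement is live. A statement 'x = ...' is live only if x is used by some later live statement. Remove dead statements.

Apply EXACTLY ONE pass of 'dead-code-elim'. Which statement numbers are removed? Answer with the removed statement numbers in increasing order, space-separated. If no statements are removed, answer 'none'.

Backward liveness scan:
Stmt 1 'd = 1': KEEP (d is live); live-in = []
Stmt 2 't = d + 2': KEEP (t is live); live-in = ['d']
Stmt 3 'a = 0 + 1': DEAD (a not in live set ['t'])
Stmt 4 'u = 9': DEAD (u not in live set ['t'])
Stmt 5 'z = t': DEAD (z not in live set ['t'])
Stmt 6 'c = d': DEAD (c not in live set ['t'])
Stmt 7 'return t': KEEP (return); live-in = ['t']
Removed statement numbers: [3, 4, 5, 6]
Surviving IR:
  d = 1
  t = d + 2
  return t

Answer: 3 4 5 6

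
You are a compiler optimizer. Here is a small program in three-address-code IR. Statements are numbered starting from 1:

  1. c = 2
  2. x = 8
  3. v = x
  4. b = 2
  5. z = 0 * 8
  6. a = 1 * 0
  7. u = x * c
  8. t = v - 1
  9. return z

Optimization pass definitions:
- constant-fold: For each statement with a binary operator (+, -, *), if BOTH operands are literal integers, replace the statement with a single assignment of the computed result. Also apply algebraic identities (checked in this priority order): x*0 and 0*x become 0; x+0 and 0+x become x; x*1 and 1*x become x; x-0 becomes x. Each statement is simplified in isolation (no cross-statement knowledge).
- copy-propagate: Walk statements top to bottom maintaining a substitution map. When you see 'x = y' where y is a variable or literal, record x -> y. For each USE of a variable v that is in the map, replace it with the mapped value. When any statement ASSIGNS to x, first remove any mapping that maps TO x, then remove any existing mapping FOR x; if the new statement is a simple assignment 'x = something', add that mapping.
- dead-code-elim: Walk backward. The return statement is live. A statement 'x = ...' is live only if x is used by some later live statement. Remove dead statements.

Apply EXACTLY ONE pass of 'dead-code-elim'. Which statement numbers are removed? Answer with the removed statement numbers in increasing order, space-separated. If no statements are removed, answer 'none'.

Answer: 1 2 3 4 6 7 8

Derivation:
Backward liveness scan:
Stmt 1 'c = 2': DEAD (c not in live set [])
Stmt 2 'x = 8': DEAD (x not in live set [])
Stmt 3 'v = x': DEAD (v not in live set [])
Stmt 4 'b = 2': DEAD (b not in live set [])
Stmt 5 'z = 0 * 8': KEEP (z is live); live-in = []
Stmt 6 'a = 1 * 0': DEAD (a not in live set ['z'])
Stmt 7 'u = x * c': DEAD (u not in live set ['z'])
Stmt 8 't = v - 1': DEAD (t not in live set ['z'])
Stmt 9 'return z': KEEP (return); live-in = ['z']
Removed statement numbers: [1, 2, 3, 4, 6, 7, 8]
Surviving IR:
  z = 0 * 8
  return z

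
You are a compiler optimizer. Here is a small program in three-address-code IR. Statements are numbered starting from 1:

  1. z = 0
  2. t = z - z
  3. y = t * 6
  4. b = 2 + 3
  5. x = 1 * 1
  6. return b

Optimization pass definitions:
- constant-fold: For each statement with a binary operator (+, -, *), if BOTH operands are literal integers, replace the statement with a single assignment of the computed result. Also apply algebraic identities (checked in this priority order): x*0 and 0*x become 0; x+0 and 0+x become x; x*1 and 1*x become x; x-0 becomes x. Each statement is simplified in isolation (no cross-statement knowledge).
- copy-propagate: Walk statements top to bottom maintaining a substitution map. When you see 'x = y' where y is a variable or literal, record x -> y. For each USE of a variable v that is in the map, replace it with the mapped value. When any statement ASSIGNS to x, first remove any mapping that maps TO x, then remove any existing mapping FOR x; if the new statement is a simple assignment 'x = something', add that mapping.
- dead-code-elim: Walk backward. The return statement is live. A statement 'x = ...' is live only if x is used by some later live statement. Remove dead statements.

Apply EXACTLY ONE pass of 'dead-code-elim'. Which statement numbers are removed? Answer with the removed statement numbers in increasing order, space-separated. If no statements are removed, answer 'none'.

Backward liveness scan:
Stmt 1 'z = 0': DEAD (z not in live set [])
Stmt 2 't = z - z': DEAD (t not in live set [])
Stmt 3 'y = t * 6': DEAD (y not in live set [])
Stmt 4 'b = 2 + 3': KEEP (b is live); live-in = []
Stmt 5 'x = 1 * 1': DEAD (x not in live set ['b'])
Stmt 6 'return b': KEEP (return); live-in = ['b']
Removed statement numbers: [1, 2, 3, 5]
Surviving IR:
  b = 2 + 3
  return b

Answer: 1 2 3 5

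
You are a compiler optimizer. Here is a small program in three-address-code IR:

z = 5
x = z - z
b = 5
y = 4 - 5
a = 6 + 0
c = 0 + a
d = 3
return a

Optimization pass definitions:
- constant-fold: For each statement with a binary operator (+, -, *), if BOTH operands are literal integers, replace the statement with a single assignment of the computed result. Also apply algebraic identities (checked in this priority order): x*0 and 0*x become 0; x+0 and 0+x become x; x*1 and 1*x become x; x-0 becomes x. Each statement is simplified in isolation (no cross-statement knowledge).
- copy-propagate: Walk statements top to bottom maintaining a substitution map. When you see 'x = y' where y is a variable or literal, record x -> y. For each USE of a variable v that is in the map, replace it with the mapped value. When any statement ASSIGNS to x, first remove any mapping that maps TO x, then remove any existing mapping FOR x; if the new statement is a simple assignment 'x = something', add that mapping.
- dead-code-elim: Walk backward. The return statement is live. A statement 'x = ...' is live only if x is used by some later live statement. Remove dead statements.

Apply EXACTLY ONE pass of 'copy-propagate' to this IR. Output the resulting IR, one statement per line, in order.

Answer: z = 5
x = 5 - 5
b = 5
y = 4 - 5
a = 6 + 0
c = 0 + a
d = 3
return a

Derivation:
Applying copy-propagate statement-by-statement:
  [1] z = 5  (unchanged)
  [2] x = z - z  -> x = 5 - 5
  [3] b = 5  (unchanged)
  [4] y = 4 - 5  (unchanged)
  [5] a = 6 + 0  (unchanged)
  [6] c = 0 + a  (unchanged)
  [7] d = 3  (unchanged)
  [8] return a  (unchanged)
Result (8 stmts):
  z = 5
  x = 5 - 5
  b = 5
  y = 4 - 5
  a = 6 + 0
  c = 0 + a
  d = 3
  return a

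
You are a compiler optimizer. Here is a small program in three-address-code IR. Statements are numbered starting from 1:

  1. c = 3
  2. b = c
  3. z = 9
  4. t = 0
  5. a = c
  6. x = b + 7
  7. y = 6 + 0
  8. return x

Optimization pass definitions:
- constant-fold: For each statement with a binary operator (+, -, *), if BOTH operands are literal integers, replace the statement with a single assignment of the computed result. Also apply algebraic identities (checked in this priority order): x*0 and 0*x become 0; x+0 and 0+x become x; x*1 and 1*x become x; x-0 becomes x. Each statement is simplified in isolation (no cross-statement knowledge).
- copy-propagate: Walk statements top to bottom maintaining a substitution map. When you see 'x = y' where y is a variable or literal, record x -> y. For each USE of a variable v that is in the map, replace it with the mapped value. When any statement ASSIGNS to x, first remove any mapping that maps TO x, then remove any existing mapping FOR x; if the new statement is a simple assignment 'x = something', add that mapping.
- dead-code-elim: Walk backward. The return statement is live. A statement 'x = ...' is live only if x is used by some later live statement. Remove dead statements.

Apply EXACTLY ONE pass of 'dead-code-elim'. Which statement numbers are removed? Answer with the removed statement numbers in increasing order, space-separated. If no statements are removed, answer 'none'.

Backward liveness scan:
Stmt 1 'c = 3': KEEP (c is live); live-in = []
Stmt 2 'b = c': KEEP (b is live); live-in = ['c']
Stmt 3 'z = 9': DEAD (z not in live set ['b'])
Stmt 4 't = 0': DEAD (t not in live set ['b'])
Stmt 5 'a = c': DEAD (a not in live set ['b'])
Stmt 6 'x = b + 7': KEEP (x is live); live-in = ['b']
Stmt 7 'y = 6 + 0': DEAD (y not in live set ['x'])
Stmt 8 'return x': KEEP (return); live-in = ['x']
Removed statement numbers: [3, 4, 5, 7]
Surviving IR:
  c = 3
  b = c
  x = b + 7
  return x

Answer: 3 4 5 7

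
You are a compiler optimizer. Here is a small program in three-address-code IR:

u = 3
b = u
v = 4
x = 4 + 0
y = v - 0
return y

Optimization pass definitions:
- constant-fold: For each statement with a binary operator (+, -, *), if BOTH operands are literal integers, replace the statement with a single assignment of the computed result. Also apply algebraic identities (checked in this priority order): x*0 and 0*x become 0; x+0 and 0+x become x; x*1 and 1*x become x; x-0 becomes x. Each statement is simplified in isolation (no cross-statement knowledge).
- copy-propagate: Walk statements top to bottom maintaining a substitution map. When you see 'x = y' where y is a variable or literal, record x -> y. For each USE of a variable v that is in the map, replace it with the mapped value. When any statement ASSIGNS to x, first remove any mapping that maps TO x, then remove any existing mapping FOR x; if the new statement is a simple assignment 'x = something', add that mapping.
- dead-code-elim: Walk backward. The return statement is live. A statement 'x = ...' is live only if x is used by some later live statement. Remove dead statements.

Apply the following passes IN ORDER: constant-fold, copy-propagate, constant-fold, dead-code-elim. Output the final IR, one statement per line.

Answer: return 4

Derivation:
Initial IR:
  u = 3
  b = u
  v = 4
  x = 4 + 0
  y = v - 0
  return y
After constant-fold (6 stmts):
  u = 3
  b = u
  v = 4
  x = 4
  y = v
  return y
After copy-propagate (6 stmts):
  u = 3
  b = 3
  v = 4
  x = 4
  y = 4
  return 4
After constant-fold (6 stmts):
  u = 3
  b = 3
  v = 4
  x = 4
  y = 4
  return 4
After dead-code-elim (1 stmts):
  return 4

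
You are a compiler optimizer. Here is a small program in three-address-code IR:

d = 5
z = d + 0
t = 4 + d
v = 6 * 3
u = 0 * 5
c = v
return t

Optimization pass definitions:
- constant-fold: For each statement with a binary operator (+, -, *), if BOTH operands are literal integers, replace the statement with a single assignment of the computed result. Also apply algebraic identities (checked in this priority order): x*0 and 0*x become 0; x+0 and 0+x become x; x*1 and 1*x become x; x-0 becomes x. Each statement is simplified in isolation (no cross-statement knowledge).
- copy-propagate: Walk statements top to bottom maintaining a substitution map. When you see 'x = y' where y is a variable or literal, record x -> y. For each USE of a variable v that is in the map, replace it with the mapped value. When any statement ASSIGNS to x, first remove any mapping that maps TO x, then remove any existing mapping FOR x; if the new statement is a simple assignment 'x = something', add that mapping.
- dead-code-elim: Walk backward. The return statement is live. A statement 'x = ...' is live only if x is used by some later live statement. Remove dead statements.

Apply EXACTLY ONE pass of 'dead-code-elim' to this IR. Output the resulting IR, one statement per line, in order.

Answer: d = 5
t = 4 + d
return t

Derivation:
Applying dead-code-elim statement-by-statement:
  [7] return t  -> KEEP (return); live=['t']
  [6] c = v  -> DEAD (c not live)
  [5] u = 0 * 5  -> DEAD (u not live)
  [4] v = 6 * 3  -> DEAD (v not live)
  [3] t = 4 + d  -> KEEP; live=['d']
  [2] z = d + 0  -> DEAD (z not live)
  [1] d = 5  -> KEEP; live=[]
Result (3 stmts):
  d = 5
  t = 4 + d
  return t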